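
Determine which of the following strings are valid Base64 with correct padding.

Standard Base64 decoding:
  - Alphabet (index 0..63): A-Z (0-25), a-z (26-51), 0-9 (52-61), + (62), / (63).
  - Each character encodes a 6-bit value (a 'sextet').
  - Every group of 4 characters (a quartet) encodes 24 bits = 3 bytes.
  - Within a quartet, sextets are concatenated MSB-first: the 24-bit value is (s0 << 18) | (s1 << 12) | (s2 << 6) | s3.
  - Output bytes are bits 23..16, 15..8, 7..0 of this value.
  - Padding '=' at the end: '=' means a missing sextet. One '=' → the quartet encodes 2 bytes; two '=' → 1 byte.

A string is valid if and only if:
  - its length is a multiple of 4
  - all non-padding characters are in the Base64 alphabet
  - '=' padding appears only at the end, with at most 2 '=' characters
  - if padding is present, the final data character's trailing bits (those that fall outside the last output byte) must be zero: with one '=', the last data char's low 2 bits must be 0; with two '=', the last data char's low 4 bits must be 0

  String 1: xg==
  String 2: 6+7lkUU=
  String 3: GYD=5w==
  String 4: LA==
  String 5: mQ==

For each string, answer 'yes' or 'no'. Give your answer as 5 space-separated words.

Answer: yes yes no yes yes

Derivation:
String 1: 'xg==' → valid
String 2: '6+7lkUU=' → valid
String 3: 'GYD=5w==' → invalid (bad char(s): ['=']; '=' in middle)
String 4: 'LA==' → valid
String 5: 'mQ==' → valid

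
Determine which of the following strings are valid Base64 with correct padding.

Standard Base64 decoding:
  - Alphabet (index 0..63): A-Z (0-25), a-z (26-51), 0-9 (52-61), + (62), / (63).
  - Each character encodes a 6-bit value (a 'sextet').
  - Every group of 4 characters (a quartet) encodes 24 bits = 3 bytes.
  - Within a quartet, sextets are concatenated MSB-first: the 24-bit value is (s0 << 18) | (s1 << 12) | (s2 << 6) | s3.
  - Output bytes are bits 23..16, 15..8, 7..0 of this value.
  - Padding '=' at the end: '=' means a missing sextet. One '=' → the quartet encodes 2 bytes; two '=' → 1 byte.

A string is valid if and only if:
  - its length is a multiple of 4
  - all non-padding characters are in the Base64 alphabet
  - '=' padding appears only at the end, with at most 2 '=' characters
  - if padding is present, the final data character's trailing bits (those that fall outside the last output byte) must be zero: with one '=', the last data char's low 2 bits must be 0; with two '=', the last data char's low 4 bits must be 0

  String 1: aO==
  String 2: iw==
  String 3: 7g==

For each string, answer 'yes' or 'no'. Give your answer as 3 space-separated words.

Answer: no yes yes

Derivation:
String 1: 'aO==' → invalid (bad trailing bits)
String 2: 'iw==' → valid
String 3: '7g==' → valid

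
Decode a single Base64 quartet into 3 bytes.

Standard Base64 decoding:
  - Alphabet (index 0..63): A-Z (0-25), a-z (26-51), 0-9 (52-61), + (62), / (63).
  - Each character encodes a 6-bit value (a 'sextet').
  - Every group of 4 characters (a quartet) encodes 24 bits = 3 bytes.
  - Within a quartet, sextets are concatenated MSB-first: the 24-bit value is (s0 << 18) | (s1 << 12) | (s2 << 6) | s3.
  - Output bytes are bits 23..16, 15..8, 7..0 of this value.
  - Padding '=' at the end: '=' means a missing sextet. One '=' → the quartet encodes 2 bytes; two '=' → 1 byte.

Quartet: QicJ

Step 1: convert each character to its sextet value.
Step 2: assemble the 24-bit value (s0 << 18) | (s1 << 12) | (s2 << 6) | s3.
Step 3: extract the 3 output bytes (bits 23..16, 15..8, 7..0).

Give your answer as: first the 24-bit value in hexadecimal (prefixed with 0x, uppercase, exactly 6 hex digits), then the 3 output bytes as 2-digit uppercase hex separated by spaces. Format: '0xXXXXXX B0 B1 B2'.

Sextets: Q=16, i=34, c=28, J=9
24-bit: (16<<18) | (34<<12) | (28<<6) | 9
      = 0x400000 | 0x022000 | 0x000700 | 0x000009
      = 0x422709
Bytes: (v>>16)&0xFF=42, (v>>8)&0xFF=27, v&0xFF=09

Answer: 0x422709 42 27 09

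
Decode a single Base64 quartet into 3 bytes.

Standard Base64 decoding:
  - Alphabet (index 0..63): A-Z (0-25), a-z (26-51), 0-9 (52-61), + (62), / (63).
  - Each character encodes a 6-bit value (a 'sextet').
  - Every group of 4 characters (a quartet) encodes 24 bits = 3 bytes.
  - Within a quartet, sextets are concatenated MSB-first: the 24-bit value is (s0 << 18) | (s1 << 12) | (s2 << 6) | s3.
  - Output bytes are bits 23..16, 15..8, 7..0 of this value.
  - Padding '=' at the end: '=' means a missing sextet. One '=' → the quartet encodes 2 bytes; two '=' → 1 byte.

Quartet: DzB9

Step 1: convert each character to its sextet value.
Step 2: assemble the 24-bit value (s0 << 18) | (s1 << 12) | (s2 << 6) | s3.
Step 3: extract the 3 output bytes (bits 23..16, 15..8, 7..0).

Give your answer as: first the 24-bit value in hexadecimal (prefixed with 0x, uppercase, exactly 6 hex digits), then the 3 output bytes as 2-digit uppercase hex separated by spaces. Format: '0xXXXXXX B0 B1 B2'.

Sextets: D=3, z=51, B=1, 9=61
24-bit: (3<<18) | (51<<12) | (1<<6) | 61
      = 0x0C0000 | 0x033000 | 0x000040 | 0x00003D
      = 0x0F307D
Bytes: (v>>16)&0xFF=0F, (v>>8)&0xFF=30, v&0xFF=7D

Answer: 0x0F307D 0F 30 7D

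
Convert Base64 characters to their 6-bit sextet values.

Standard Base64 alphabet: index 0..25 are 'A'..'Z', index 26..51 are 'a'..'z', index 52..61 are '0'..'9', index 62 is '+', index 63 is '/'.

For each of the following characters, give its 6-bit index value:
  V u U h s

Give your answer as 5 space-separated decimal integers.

Answer: 21 46 20 33 44

Derivation:
'V': A..Z range, ord('V') − ord('A') = 21
'u': a..z range, 26 + ord('u') − ord('a') = 46
'U': A..Z range, ord('U') − ord('A') = 20
'h': a..z range, 26 + ord('h') − ord('a') = 33
's': a..z range, 26 + ord('s') − ord('a') = 44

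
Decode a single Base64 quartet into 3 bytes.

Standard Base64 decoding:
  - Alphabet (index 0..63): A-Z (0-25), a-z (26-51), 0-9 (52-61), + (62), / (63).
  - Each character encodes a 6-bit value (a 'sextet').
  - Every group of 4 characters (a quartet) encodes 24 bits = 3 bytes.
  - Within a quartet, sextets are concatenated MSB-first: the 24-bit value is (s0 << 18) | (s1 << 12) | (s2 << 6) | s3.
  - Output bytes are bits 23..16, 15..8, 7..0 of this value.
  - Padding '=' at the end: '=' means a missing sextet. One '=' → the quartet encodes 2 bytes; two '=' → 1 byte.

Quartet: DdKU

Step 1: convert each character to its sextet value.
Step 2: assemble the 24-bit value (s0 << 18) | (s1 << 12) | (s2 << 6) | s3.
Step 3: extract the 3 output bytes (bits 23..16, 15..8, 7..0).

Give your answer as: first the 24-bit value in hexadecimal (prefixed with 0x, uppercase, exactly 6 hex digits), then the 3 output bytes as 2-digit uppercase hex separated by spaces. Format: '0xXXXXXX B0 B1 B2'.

Sextets: D=3, d=29, K=10, U=20
24-bit: (3<<18) | (29<<12) | (10<<6) | 20
      = 0x0C0000 | 0x01D000 | 0x000280 | 0x000014
      = 0x0DD294
Bytes: (v>>16)&0xFF=0D, (v>>8)&0xFF=D2, v&0xFF=94

Answer: 0x0DD294 0D D2 94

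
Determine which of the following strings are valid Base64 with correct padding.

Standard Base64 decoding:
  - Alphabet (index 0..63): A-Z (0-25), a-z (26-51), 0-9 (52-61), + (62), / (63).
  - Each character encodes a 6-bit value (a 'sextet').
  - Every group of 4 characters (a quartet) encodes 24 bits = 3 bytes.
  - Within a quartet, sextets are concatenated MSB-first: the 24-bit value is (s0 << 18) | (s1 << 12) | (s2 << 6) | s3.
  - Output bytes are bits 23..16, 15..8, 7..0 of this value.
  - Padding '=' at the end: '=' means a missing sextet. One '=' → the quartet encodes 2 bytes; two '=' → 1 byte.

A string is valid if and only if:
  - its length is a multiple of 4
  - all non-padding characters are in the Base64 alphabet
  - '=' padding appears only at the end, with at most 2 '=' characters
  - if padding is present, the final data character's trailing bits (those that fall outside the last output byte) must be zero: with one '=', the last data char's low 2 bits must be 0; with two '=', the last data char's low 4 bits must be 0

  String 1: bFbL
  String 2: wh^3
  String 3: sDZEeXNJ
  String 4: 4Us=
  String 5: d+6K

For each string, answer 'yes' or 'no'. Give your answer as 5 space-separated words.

String 1: 'bFbL' → valid
String 2: 'wh^3' → invalid (bad char(s): ['^'])
String 3: 'sDZEeXNJ' → valid
String 4: '4Us=' → valid
String 5: 'd+6K' → valid

Answer: yes no yes yes yes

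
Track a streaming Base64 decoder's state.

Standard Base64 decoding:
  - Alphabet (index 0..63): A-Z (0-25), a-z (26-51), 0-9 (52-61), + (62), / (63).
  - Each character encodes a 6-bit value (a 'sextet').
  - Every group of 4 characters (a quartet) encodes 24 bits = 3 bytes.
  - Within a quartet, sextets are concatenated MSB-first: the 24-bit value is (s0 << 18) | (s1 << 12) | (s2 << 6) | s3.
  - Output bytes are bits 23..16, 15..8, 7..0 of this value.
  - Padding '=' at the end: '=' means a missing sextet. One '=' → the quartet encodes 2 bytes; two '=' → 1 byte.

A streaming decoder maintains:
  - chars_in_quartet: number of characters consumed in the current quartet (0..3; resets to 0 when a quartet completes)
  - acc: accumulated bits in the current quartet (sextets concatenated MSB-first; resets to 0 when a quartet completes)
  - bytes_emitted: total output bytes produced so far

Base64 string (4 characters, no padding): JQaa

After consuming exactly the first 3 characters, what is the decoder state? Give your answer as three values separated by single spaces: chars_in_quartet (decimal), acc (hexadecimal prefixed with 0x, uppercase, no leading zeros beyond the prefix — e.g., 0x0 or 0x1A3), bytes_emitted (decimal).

After char 0 ('J'=9): chars_in_quartet=1 acc=0x9 bytes_emitted=0
After char 1 ('Q'=16): chars_in_quartet=2 acc=0x250 bytes_emitted=0
After char 2 ('a'=26): chars_in_quartet=3 acc=0x941A bytes_emitted=0

Answer: 3 0x941A 0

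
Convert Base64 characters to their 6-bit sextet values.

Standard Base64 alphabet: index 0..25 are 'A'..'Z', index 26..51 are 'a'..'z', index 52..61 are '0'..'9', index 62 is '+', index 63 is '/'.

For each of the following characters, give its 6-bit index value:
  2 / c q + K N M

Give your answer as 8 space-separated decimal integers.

'2': 0..9 range, 52 + ord('2') − ord('0') = 54
'/': index 63
'c': a..z range, 26 + ord('c') − ord('a') = 28
'q': a..z range, 26 + ord('q') − ord('a') = 42
'+': index 62
'K': A..Z range, ord('K') − ord('A') = 10
'N': A..Z range, ord('N') − ord('A') = 13
'M': A..Z range, ord('M') − ord('A') = 12

Answer: 54 63 28 42 62 10 13 12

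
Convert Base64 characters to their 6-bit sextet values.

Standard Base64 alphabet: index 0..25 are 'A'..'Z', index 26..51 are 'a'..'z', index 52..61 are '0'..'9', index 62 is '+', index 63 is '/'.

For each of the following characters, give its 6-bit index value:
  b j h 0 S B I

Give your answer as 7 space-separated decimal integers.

Answer: 27 35 33 52 18 1 8

Derivation:
'b': a..z range, 26 + ord('b') − ord('a') = 27
'j': a..z range, 26 + ord('j') − ord('a') = 35
'h': a..z range, 26 + ord('h') − ord('a') = 33
'0': 0..9 range, 52 + ord('0') − ord('0') = 52
'S': A..Z range, ord('S') − ord('A') = 18
'B': A..Z range, ord('B') − ord('A') = 1
'I': A..Z range, ord('I') − ord('A') = 8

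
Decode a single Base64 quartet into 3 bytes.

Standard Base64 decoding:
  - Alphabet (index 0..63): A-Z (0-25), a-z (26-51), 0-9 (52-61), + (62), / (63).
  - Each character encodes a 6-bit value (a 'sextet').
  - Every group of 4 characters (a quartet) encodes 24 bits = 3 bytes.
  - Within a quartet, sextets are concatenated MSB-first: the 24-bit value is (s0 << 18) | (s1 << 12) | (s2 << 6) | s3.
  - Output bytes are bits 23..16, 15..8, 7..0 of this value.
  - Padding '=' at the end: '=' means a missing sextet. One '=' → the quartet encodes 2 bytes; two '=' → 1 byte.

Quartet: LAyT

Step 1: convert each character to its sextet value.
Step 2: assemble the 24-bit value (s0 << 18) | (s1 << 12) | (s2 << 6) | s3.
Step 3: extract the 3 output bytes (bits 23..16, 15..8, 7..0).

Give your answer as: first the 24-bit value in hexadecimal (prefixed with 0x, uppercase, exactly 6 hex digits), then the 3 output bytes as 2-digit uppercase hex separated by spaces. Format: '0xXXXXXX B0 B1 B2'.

Sextets: L=11, A=0, y=50, T=19
24-bit: (11<<18) | (0<<12) | (50<<6) | 19
      = 0x2C0000 | 0x000000 | 0x000C80 | 0x000013
      = 0x2C0C93
Bytes: (v>>16)&0xFF=2C, (v>>8)&0xFF=0C, v&0xFF=93

Answer: 0x2C0C93 2C 0C 93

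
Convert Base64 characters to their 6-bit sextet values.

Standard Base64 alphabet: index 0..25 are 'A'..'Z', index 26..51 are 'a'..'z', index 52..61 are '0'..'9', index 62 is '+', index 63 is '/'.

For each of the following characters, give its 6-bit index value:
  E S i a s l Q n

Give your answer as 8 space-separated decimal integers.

Answer: 4 18 34 26 44 37 16 39

Derivation:
'E': A..Z range, ord('E') − ord('A') = 4
'S': A..Z range, ord('S') − ord('A') = 18
'i': a..z range, 26 + ord('i') − ord('a') = 34
'a': a..z range, 26 + ord('a') − ord('a') = 26
's': a..z range, 26 + ord('s') − ord('a') = 44
'l': a..z range, 26 + ord('l') − ord('a') = 37
'Q': A..Z range, ord('Q') − ord('A') = 16
'n': a..z range, 26 + ord('n') − ord('a') = 39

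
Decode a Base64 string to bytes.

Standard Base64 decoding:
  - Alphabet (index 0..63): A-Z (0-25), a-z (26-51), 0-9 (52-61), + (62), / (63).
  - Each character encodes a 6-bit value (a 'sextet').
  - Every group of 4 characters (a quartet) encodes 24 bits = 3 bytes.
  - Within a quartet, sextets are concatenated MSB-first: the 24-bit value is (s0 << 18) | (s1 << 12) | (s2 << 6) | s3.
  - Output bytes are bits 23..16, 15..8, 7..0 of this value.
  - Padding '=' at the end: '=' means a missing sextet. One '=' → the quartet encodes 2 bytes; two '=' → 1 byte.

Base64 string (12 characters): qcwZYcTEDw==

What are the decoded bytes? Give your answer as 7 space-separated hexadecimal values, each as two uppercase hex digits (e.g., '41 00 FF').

Answer: A9 CC 19 61 C4 C4 0F

Derivation:
After char 0 ('q'=42): chars_in_quartet=1 acc=0x2A bytes_emitted=0
After char 1 ('c'=28): chars_in_quartet=2 acc=0xA9C bytes_emitted=0
After char 2 ('w'=48): chars_in_quartet=3 acc=0x2A730 bytes_emitted=0
After char 3 ('Z'=25): chars_in_quartet=4 acc=0xA9CC19 -> emit A9 CC 19, reset; bytes_emitted=3
After char 4 ('Y'=24): chars_in_quartet=1 acc=0x18 bytes_emitted=3
After char 5 ('c'=28): chars_in_quartet=2 acc=0x61C bytes_emitted=3
After char 6 ('T'=19): chars_in_quartet=3 acc=0x18713 bytes_emitted=3
After char 7 ('E'=4): chars_in_quartet=4 acc=0x61C4C4 -> emit 61 C4 C4, reset; bytes_emitted=6
After char 8 ('D'=3): chars_in_quartet=1 acc=0x3 bytes_emitted=6
After char 9 ('w'=48): chars_in_quartet=2 acc=0xF0 bytes_emitted=6
Padding '==': partial quartet acc=0xF0 -> emit 0F; bytes_emitted=7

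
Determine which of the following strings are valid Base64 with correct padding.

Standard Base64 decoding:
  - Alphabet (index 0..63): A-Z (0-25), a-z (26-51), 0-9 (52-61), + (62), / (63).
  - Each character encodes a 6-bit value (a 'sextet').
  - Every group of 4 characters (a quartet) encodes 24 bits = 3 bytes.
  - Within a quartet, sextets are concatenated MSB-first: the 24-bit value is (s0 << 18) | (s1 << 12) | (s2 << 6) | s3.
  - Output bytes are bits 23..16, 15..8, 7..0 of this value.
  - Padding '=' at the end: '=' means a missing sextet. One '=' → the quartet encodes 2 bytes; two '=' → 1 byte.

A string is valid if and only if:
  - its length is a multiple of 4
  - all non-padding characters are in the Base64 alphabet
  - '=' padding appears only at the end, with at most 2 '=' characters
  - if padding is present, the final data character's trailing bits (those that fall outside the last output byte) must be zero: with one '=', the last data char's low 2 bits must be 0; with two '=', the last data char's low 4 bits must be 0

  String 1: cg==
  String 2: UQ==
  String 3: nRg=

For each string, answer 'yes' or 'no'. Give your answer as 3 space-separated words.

Answer: yes yes yes

Derivation:
String 1: 'cg==' → valid
String 2: 'UQ==' → valid
String 3: 'nRg=' → valid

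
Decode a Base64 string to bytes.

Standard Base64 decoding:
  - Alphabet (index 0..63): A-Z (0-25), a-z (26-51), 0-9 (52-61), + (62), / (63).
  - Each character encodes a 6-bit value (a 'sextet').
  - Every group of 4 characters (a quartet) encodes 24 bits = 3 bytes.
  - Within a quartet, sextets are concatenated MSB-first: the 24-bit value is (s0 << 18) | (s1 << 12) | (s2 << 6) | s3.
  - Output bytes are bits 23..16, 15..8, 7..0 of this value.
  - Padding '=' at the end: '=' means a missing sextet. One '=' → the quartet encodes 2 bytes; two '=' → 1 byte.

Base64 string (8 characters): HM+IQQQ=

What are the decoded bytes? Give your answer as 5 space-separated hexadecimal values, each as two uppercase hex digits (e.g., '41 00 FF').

Answer: 1C CF 88 41 04

Derivation:
After char 0 ('H'=7): chars_in_quartet=1 acc=0x7 bytes_emitted=0
After char 1 ('M'=12): chars_in_quartet=2 acc=0x1CC bytes_emitted=0
After char 2 ('+'=62): chars_in_quartet=3 acc=0x733E bytes_emitted=0
After char 3 ('I'=8): chars_in_quartet=4 acc=0x1CCF88 -> emit 1C CF 88, reset; bytes_emitted=3
After char 4 ('Q'=16): chars_in_quartet=1 acc=0x10 bytes_emitted=3
After char 5 ('Q'=16): chars_in_quartet=2 acc=0x410 bytes_emitted=3
After char 6 ('Q'=16): chars_in_quartet=3 acc=0x10410 bytes_emitted=3
Padding '=': partial quartet acc=0x10410 -> emit 41 04; bytes_emitted=5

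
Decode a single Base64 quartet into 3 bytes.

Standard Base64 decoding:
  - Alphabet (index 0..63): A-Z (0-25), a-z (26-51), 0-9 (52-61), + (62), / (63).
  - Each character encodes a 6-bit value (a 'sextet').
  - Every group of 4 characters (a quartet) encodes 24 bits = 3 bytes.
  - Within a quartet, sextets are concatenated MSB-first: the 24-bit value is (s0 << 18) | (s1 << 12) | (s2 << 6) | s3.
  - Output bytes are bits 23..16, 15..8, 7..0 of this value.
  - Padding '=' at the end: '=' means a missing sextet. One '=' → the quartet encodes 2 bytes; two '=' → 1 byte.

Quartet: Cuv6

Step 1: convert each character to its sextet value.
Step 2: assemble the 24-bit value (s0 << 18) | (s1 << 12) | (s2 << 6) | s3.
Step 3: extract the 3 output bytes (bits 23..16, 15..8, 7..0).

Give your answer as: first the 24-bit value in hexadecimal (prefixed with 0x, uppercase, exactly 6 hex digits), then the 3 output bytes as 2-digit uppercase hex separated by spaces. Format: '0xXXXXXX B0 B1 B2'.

Answer: 0x0AEBFA 0A EB FA

Derivation:
Sextets: C=2, u=46, v=47, 6=58
24-bit: (2<<18) | (46<<12) | (47<<6) | 58
      = 0x080000 | 0x02E000 | 0x000BC0 | 0x00003A
      = 0x0AEBFA
Bytes: (v>>16)&0xFF=0A, (v>>8)&0xFF=EB, v&0xFF=FA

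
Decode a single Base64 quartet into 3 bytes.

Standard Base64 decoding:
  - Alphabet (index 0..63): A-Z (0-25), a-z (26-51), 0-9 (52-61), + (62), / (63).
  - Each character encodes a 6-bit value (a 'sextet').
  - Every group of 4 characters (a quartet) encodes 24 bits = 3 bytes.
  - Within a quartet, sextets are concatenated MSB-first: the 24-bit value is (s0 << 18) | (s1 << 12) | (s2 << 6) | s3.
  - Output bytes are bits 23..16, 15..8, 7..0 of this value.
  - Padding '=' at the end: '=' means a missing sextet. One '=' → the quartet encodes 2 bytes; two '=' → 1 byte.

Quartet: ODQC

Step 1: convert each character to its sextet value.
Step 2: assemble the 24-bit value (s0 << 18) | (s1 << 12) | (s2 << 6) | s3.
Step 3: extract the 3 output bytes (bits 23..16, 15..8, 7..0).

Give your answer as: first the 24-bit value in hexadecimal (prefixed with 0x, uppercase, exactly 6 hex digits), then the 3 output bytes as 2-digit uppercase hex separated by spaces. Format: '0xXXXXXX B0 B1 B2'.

Answer: 0x383402 38 34 02

Derivation:
Sextets: O=14, D=3, Q=16, C=2
24-bit: (14<<18) | (3<<12) | (16<<6) | 2
      = 0x380000 | 0x003000 | 0x000400 | 0x000002
      = 0x383402
Bytes: (v>>16)&0xFF=38, (v>>8)&0xFF=34, v&0xFF=02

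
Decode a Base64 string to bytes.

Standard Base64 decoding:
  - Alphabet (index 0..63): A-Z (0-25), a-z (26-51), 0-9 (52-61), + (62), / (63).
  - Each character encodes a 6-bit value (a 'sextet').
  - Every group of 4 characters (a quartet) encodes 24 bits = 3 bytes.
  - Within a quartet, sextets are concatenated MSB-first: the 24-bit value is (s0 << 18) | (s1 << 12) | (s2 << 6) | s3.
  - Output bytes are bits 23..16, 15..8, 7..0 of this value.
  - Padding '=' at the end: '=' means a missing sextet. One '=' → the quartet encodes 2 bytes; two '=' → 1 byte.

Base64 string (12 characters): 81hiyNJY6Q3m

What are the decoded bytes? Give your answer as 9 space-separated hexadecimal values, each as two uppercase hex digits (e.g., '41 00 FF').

Answer: F3 58 62 C8 D2 58 E9 0D E6

Derivation:
After char 0 ('8'=60): chars_in_quartet=1 acc=0x3C bytes_emitted=0
After char 1 ('1'=53): chars_in_quartet=2 acc=0xF35 bytes_emitted=0
After char 2 ('h'=33): chars_in_quartet=3 acc=0x3CD61 bytes_emitted=0
After char 3 ('i'=34): chars_in_quartet=4 acc=0xF35862 -> emit F3 58 62, reset; bytes_emitted=3
After char 4 ('y'=50): chars_in_quartet=1 acc=0x32 bytes_emitted=3
After char 5 ('N'=13): chars_in_quartet=2 acc=0xC8D bytes_emitted=3
After char 6 ('J'=9): chars_in_quartet=3 acc=0x32349 bytes_emitted=3
After char 7 ('Y'=24): chars_in_quartet=4 acc=0xC8D258 -> emit C8 D2 58, reset; bytes_emitted=6
After char 8 ('6'=58): chars_in_quartet=1 acc=0x3A bytes_emitted=6
After char 9 ('Q'=16): chars_in_quartet=2 acc=0xE90 bytes_emitted=6
After char 10 ('3'=55): chars_in_quartet=3 acc=0x3A437 bytes_emitted=6
After char 11 ('m'=38): chars_in_quartet=4 acc=0xE90DE6 -> emit E9 0D E6, reset; bytes_emitted=9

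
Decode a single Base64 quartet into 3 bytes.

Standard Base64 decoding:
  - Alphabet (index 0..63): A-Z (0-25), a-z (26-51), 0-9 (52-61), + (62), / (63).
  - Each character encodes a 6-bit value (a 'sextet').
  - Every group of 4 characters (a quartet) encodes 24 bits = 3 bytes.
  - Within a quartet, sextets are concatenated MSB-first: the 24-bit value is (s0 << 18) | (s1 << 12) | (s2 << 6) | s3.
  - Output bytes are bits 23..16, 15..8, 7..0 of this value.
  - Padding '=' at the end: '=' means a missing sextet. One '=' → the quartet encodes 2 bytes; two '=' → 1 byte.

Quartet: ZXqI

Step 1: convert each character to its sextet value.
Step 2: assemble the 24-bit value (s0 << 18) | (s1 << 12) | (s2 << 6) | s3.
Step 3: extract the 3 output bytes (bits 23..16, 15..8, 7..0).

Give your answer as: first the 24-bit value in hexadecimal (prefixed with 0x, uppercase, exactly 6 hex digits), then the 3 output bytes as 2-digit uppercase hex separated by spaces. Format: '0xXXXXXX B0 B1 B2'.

Answer: 0x657A88 65 7A 88

Derivation:
Sextets: Z=25, X=23, q=42, I=8
24-bit: (25<<18) | (23<<12) | (42<<6) | 8
      = 0x640000 | 0x017000 | 0x000A80 | 0x000008
      = 0x657A88
Bytes: (v>>16)&0xFF=65, (v>>8)&0xFF=7A, v&0xFF=88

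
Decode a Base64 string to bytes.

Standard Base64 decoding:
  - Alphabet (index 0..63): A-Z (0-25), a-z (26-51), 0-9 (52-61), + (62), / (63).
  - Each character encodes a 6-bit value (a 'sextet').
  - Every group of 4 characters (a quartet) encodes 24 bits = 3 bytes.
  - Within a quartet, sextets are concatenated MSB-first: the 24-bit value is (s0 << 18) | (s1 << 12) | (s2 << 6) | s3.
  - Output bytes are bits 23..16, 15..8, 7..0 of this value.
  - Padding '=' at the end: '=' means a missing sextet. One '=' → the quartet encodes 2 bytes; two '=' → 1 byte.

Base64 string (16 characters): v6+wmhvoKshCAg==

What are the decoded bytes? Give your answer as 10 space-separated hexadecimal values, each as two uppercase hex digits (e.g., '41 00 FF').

After char 0 ('v'=47): chars_in_quartet=1 acc=0x2F bytes_emitted=0
After char 1 ('6'=58): chars_in_quartet=2 acc=0xBFA bytes_emitted=0
After char 2 ('+'=62): chars_in_quartet=3 acc=0x2FEBE bytes_emitted=0
After char 3 ('w'=48): chars_in_quartet=4 acc=0xBFAFB0 -> emit BF AF B0, reset; bytes_emitted=3
After char 4 ('m'=38): chars_in_quartet=1 acc=0x26 bytes_emitted=3
After char 5 ('h'=33): chars_in_quartet=2 acc=0x9A1 bytes_emitted=3
After char 6 ('v'=47): chars_in_quartet=3 acc=0x2686F bytes_emitted=3
After char 7 ('o'=40): chars_in_quartet=4 acc=0x9A1BE8 -> emit 9A 1B E8, reset; bytes_emitted=6
After char 8 ('K'=10): chars_in_quartet=1 acc=0xA bytes_emitted=6
After char 9 ('s'=44): chars_in_quartet=2 acc=0x2AC bytes_emitted=6
After char 10 ('h'=33): chars_in_quartet=3 acc=0xAB21 bytes_emitted=6
After char 11 ('C'=2): chars_in_quartet=4 acc=0x2AC842 -> emit 2A C8 42, reset; bytes_emitted=9
After char 12 ('A'=0): chars_in_quartet=1 acc=0x0 bytes_emitted=9
After char 13 ('g'=32): chars_in_quartet=2 acc=0x20 bytes_emitted=9
Padding '==': partial quartet acc=0x20 -> emit 02; bytes_emitted=10

Answer: BF AF B0 9A 1B E8 2A C8 42 02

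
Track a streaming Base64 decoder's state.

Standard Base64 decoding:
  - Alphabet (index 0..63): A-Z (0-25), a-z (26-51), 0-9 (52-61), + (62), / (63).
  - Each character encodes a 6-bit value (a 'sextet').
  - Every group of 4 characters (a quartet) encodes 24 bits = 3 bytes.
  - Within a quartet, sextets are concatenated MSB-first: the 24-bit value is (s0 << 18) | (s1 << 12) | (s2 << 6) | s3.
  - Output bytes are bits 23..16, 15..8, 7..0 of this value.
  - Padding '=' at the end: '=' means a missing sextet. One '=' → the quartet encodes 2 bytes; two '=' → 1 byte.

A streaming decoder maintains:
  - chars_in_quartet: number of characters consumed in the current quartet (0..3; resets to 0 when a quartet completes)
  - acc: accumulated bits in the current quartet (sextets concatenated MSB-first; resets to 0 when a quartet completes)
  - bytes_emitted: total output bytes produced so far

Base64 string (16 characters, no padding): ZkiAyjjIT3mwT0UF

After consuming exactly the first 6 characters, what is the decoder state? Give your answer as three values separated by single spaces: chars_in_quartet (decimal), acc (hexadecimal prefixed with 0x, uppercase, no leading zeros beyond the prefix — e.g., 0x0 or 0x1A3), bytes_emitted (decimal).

After char 0 ('Z'=25): chars_in_quartet=1 acc=0x19 bytes_emitted=0
After char 1 ('k'=36): chars_in_quartet=2 acc=0x664 bytes_emitted=0
After char 2 ('i'=34): chars_in_quartet=3 acc=0x19922 bytes_emitted=0
After char 3 ('A'=0): chars_in_quartet=4 acc=0x664880 -> emit 66 48 80, reset; bytes_emitted=3
After char 4 ('y'=50): chars_in_quartet=1 acc=0x32 bytes_emitted=3
After char 5 ('j'=35): chars_in_quartet=2 acc=0xCA3 bytes_emitted=3

Answer: 2 0xCA3 3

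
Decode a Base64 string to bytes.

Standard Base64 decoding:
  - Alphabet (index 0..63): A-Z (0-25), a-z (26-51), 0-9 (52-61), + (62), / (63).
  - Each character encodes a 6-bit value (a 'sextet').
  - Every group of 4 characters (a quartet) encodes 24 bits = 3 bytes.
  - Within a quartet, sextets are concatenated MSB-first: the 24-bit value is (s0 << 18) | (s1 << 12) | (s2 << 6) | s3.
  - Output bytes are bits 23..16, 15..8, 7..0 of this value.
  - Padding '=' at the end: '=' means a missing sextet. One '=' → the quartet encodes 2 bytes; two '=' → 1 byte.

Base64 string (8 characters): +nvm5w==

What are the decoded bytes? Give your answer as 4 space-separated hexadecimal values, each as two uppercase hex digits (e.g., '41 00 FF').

After char 0 ('+'=62): chars_in_quartet=1 acc=0x3E bytes_emitted=0
After char 1 ('n'=39): chars_in_quartet=2 acc=0xFA7 bytes_emitted=0
After char 2 ('v'=47): chars_in_quartet=3 acc=0x3E9EF bytes_emitted=0
After char 3 ('m'=38): chars_in_quartet=4 acc=0xFA7BE6 -> emit FA 7B E6, reset; bytes_emitted=3
After char 4 ('5'=57): chars_in_quartet=1 acc=0x39 bytes_emitted=3
After char 5 ('w'=48): chars_in_quartet=2 acc=0xE70 bytes_emitted=3
Padding '==': partial quartet acc=0xE70 -> emit E7; bytes_emitted=4

Answer: FA 7B E6 E7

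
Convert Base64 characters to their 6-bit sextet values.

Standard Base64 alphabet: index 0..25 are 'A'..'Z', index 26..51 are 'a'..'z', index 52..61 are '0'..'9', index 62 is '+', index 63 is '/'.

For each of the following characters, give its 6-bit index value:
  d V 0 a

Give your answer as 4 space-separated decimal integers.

'd': a..z range, 26 + ord('d') − ord('a') = 29
'V': A..Z range, ord('V') − ord('A') = 21
'0': 0..9 range, 52 + ord('0') − ord('0') = 52
'a': a..z range, 26 + ord('a') − ord('a') = 26

Answer: 29 21 52 26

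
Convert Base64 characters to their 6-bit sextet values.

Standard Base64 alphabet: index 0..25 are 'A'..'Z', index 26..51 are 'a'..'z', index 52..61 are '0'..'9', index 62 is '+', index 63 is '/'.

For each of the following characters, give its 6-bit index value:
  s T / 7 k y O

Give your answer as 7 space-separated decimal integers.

Answer: 44 19 63 59 36 50 14

Derivation:
's': a..z range, 26 + ord('s') − ord('a') = 44
'T': A..Z range, ord('T') − ord('A') = 19
'/': index 63
'7': 0..9 range, 52 + ord('7') − ord('0') = 59
'k': a..z range, 26 + ord('k') − ord('a') = 36
'y': a..z range, 26 + ord('y') − ord('a') = 50
'O': A..Z range, ord('O') − ord('A') = 14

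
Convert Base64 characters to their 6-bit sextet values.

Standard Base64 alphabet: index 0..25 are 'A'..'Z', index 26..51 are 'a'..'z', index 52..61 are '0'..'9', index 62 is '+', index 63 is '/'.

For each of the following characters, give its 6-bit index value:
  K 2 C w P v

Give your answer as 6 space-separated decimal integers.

Answer: 10 54 2 48 15 47

Derivation:
'K': A..Z range, ord('K') − ord('A') = 10
'2': 0..9 range, 52 + ord('2') − ord('0') = 54
'C': A..Z range, ord('C') − ord('A') = 2
'w': a..z range, 26 + ord('w') − ord('a') = 48
'P': A..Z range, ord('P') − ord('A') = 15
'v': a..z range, 26 + ord('v') − ord('a') = 47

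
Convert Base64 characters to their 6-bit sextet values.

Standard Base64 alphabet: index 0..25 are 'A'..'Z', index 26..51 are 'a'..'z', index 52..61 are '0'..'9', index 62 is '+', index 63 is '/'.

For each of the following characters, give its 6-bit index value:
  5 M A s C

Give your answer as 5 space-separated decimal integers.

Answer: 57 12 0 44 2

Derivation:
'5': 0..9 range, 52 + ord('5') − ord('0') = 57
'M': A..Z range, ord('M') − ord('A') = 12
'A': A..Z range, ord('A') − ord('A') = 0
's': a..z range, 26 + ord('s') − ord('a') = 44
'C': A..Z range, ord('C') − ord('A') = 2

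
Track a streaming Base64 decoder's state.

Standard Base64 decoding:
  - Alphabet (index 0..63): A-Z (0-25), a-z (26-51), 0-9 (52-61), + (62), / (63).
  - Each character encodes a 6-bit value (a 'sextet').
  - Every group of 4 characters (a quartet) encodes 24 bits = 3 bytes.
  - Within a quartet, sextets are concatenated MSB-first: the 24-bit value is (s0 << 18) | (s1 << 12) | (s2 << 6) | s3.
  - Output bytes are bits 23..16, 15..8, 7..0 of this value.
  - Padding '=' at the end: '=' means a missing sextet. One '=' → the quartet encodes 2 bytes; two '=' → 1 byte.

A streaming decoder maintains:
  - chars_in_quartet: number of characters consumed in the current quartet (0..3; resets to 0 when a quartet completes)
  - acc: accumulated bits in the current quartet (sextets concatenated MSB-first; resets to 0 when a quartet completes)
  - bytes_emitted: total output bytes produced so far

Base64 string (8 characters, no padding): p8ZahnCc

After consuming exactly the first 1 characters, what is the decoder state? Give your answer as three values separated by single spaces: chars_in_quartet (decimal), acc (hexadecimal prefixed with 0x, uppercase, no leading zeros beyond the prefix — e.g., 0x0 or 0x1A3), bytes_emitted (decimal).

Answer: 1 0x29 0

Derivation:
After char 0 ('p'=41): chars_in_quartet=1 acc=0x29 bytes_emitted=0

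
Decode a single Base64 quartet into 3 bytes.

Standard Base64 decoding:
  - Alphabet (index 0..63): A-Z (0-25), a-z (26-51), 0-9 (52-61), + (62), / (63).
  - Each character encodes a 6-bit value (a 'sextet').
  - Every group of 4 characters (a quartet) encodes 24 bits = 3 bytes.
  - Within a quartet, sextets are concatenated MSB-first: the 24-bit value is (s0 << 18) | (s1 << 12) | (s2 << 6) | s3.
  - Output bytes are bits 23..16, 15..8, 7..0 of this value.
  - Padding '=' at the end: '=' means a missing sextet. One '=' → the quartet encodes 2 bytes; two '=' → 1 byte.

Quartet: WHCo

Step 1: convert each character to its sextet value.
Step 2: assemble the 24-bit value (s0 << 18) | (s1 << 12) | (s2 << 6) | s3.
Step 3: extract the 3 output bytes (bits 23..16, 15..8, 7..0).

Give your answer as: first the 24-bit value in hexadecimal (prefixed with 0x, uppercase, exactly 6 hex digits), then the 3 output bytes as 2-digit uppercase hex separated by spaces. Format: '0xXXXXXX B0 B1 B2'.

Sextets: W=22, H=7, C=2, o=40
24-bit: (22<<18) | (7<<12) | (2<<6) | 40
      = 0x580000 | 0x007000 | 0x000080 | 0x000028
      = 0x5870A8
Bytes: (v>>16)&0xFF=58, (v>>8)&0xFF=70, v&0xFF=A8

Answer: 0x5870A8 58 70 A8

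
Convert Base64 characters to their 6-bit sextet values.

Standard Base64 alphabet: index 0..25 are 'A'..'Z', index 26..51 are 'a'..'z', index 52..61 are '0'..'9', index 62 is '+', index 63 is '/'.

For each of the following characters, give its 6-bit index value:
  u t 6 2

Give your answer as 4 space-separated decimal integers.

'u': a..z range, 26 + ord('u') − ord('a') = 46
't': a..z range, 26 + ord('t') − ord('a') = 45
'6': 0..9 range, 52 + ord('6') − ord('0') = 58
'2': 0..9 range, 52 + ord('2') − ord('0') = 54

Answer: 46 45 58 54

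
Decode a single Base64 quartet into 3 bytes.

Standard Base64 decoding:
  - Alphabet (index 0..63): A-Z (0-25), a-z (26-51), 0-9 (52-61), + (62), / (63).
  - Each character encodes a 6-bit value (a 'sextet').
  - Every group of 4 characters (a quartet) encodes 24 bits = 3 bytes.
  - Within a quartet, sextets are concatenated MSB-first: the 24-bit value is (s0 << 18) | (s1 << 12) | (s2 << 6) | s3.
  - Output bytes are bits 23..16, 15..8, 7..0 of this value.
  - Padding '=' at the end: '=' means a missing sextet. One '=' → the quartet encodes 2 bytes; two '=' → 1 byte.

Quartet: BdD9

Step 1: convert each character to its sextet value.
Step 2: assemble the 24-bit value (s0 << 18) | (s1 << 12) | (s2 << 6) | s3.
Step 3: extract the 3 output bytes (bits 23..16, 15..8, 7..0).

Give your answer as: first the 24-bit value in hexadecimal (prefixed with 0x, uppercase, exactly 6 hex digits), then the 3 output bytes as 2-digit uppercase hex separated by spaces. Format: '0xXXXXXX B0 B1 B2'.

Sextets: B=1, d=29, D=3, 9=61
24-bit: (1<<18) | (29<<12) | (3<<6) | 61
      = 0x040000 | 0x01D000 | 0x0000C0 | 0x00003D
      = 0x05D0FD
Bytes: (v>>16)&0xFF=05, (v>>8)&0xFF=D0, v&0xFF=FD

Answer: 0x05D0FD 05 D0 FD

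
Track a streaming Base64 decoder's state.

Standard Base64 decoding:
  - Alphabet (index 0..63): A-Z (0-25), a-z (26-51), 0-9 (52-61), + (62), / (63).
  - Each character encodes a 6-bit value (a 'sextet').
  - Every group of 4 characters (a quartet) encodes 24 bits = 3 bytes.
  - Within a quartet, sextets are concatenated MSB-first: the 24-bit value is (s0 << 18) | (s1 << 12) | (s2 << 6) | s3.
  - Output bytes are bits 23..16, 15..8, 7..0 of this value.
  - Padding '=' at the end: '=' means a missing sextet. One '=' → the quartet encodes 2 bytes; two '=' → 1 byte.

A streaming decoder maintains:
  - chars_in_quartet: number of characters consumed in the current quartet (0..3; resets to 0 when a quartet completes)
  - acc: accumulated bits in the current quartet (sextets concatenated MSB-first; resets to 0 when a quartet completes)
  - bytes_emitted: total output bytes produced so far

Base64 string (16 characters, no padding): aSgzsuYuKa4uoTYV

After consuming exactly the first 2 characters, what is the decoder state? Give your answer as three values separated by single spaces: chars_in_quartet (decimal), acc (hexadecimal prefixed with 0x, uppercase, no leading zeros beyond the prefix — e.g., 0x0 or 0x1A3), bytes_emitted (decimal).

After char 0 ('a'=26): chars_in_quartet=1 acc=0x1A bytes_emitted=0
After char 1 ('S'=18): chars_in_quartet=2 acc=0x692 bytes_emitted=0

Answer: 2 0x692 0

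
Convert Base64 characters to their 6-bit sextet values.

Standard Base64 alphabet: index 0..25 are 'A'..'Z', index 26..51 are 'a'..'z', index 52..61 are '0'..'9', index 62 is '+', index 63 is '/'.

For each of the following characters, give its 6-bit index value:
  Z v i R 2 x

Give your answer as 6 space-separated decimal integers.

'Z': A..Z range, ord('Z') − ord('A') = 25
'v': a..z range, 26 + ord('v') − ord('a') = 47
'i': a..z range, 26 + ord('i') − ord('a') = 34
'R': A..Z range, ord('R') − ord('A') = 17
'2': 0..9 range, 52 + ord('2') − ord('0') = 54
'x': a..z range, 26 + ord('x') − ord('a') = 49

Answer: 25 47 34 17 54 49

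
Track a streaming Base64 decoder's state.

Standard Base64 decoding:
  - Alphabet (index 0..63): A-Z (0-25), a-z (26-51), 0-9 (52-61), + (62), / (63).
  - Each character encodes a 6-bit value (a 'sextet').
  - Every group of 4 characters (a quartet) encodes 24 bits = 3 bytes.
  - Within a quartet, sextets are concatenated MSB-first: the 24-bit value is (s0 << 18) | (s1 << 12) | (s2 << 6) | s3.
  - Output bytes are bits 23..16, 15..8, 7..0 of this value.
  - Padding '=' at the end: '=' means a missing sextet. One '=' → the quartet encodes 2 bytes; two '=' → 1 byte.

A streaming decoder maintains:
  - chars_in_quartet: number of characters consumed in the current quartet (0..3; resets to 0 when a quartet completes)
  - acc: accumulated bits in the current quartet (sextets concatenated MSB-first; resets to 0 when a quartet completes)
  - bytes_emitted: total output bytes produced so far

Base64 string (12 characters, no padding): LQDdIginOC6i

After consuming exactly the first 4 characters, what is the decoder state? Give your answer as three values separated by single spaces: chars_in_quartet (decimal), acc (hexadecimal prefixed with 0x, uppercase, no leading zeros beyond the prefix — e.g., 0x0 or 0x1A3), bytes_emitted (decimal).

After char 0 ('L'=11): chars_in_quartet=1 acc=0xB bytes_emitted=0
After char 1 ('Q'=16): chars_in_quartet=2 acc=0x2D0 bytes_emitted=0
After char 2 ('D'=3): chars_in_quartet=3 acc=0xB403 bytes_emitted=0
After char 3 ('d'=29): chars_in_quartet=4 acc=0x2D00DD -> emit 2D 00 DD, reset; bytes_emitted=3

Answer: 0 0x0 3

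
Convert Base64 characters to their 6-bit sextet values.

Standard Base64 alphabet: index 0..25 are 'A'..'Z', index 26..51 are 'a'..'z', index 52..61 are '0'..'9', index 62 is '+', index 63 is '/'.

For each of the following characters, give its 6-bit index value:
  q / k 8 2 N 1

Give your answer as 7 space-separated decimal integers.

'q': a..z range, 26 + ord('q') − ord('a') = 42
'/': index 63
'k': a..z range, 26 + ord('k') − ord('a') = 36
'8': 0..9 range, 52 + ord('8') − ord('0') = 60
'2': 0..9 range, 52 + ord('2') − ord('0') = 54
'N': A..Z range, ord('N') − ord('A') = 13
'1': 0..9 range, 52 + ord('1') − ord('0') = 53

Answer: 42 63 36 60 54 13 53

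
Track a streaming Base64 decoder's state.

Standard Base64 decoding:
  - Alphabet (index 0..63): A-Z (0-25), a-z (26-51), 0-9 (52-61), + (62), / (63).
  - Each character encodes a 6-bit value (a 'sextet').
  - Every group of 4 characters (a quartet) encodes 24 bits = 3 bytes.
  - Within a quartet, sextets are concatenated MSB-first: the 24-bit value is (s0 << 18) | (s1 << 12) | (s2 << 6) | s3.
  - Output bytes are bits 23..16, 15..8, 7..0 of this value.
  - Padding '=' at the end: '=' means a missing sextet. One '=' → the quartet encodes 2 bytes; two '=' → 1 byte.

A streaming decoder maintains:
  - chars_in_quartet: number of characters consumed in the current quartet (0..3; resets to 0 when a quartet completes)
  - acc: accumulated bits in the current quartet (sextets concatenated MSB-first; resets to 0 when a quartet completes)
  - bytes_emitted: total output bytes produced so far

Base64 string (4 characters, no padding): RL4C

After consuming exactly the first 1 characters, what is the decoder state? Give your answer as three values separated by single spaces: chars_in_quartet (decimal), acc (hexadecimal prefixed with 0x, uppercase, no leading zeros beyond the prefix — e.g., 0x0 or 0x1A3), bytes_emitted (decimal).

After char 0 ('R'=17): chars_in_quartet=1 acc=0x11 bytes_emitted=0

Answer: 1 0x11 0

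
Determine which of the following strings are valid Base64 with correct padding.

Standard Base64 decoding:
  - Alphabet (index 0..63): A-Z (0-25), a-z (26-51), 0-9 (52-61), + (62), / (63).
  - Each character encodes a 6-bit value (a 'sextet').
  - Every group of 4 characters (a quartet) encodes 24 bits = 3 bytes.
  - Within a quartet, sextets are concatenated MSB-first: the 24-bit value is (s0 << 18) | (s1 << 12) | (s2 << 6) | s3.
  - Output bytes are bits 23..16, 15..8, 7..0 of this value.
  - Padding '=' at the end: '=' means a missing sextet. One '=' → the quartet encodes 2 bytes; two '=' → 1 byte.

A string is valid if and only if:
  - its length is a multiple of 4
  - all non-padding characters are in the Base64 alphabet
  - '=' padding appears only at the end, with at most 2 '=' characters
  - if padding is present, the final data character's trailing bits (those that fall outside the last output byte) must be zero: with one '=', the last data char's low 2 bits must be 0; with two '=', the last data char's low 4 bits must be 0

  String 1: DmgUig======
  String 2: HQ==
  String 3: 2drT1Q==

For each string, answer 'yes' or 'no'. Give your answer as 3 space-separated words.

Answer: no yes yes

Derivation:
String 1: 'DmgUig======' → invalid (6 pad chars (max 2))
String 2: 'HQ==' → valid
String 3: '2drT1Q==' → valid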